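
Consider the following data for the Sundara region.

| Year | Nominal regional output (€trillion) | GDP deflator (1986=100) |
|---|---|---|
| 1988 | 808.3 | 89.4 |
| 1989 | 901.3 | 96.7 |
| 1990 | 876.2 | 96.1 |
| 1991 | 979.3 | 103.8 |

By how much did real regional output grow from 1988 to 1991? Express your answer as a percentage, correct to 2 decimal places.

Real regional output 1988 = 808.3/0.894 = 904.14.
Real regional output 1991 = 979.3/1.038 = 943.45.
Change = 943.45/904.14 − 1 = 0.0435.

4.35%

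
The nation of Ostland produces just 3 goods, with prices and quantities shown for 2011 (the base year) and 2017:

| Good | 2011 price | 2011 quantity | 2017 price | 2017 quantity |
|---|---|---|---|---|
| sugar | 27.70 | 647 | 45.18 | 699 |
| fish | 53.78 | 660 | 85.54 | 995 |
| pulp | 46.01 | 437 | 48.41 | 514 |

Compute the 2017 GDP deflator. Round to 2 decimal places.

Nominal GDP 2017 = 45.18·699 + 85.54·995 + 48.41·514 = 141575.86.
Real GDP 2017 (at 2011 prices) = 27.70·699 + 53.78·995 + 46.01·514 = 96522.54.
Deflator = Nominal/Real × 100 = 141575.86/96522.54 × 100 = 146.676.

146.68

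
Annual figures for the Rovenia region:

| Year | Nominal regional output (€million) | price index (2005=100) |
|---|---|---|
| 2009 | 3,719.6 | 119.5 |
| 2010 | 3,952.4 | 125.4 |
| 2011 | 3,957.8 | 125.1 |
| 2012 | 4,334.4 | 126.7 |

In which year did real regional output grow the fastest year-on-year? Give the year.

2010: real = 3952.4/1.254 = 3151.83; growth vs 2009 (3112.64) = 1.26%.
2011: real = 3957.8/1.251 = 3163.71; growth vs 2010 (3151.83) = 0.38%.
2012: real = 4334.4/1.267 = 3420.99; growth vs 2011 (3163.71) = 8.13%.

2012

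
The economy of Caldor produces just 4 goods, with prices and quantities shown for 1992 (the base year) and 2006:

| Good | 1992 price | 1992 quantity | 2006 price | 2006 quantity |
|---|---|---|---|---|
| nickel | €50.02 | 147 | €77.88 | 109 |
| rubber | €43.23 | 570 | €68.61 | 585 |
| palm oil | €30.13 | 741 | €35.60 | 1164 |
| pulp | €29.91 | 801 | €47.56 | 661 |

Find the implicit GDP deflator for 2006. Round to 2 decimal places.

Nominal GDP 2006 = 77.88·109 + 68.61·585 + 35.60·1164 + 47.56·661 = 121501.33.
Real GDP 2006 (at 1992 prices) = 50.02·109 + 43.23·585 + 30.13·1164 + 29.91·661 = 85583.56.
Deflator = Nominal/Real × 100 = 121501.33/85583.56 × 100 = 141.968.

141.97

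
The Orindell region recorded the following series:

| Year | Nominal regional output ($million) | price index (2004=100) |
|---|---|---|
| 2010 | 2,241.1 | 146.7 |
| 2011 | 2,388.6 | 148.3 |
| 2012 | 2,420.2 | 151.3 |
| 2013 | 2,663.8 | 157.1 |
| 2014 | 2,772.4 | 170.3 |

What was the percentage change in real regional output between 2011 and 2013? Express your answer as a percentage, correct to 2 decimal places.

Real regional output 2011 = 2388.6/1.483 = 1610.65.
Real regional output 2013 = 2663.8/1.571 = 1695.61.
Change = 1695.61/1610.65 − 1 = 0.0527.

5.27%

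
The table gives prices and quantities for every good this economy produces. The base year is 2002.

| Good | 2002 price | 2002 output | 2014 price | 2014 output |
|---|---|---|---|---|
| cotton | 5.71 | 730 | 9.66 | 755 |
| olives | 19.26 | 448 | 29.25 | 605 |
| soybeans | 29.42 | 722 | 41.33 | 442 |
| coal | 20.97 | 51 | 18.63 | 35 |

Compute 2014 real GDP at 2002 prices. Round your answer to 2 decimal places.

Real GDP 2014 = Σ (p_2002 × q_2014) = 5.71·755 + 19.26·605 + 29.42·442 + 20.97·35 = 29700.94.

29700.94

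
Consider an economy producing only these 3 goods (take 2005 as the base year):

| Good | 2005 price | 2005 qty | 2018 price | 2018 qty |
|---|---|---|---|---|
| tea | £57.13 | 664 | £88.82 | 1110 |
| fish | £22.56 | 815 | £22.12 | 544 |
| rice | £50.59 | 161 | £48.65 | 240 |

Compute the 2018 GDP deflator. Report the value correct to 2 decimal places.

Nominal GDP 2018 = 88.82·1110 + 22.12·544 + 48.65·240 = 122299.48.
Real GDP 2018 (at 2005 prices) = 57.13·1110 + 22.56·544 + 50.59·240 = 87828.54.
Deflator = Nominal/Real × 100 = 122299.48/87828.54 × 100 = 139.248.

139.25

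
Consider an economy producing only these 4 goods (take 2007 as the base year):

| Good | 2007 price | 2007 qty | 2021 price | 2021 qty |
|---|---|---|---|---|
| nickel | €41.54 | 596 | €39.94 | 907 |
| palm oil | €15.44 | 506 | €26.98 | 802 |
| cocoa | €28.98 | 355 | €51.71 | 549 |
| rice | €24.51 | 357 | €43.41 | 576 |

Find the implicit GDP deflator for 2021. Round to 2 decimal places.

138.92

Nominal GDP 2021 = 39.94·907 + 26.98·802 + 51.71·549 + 43.41·576 = 111256.49.
Real GDP 2021 (at 2007 prices) = 41.54·907 + 15.44·802 + 28.98·549 + 24.51·576 = 80087.44.
Deflator = Nominal/Real × 100 = 111256.49/80087.44 × 100 = 138.919.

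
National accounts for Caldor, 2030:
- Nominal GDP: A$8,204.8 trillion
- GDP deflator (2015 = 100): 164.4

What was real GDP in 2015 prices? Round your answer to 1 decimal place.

Real GDP = Nominal / (GDP deflator/100) = 8204.8 / 1.644 = 4990.75.

A$4,990.8 trillion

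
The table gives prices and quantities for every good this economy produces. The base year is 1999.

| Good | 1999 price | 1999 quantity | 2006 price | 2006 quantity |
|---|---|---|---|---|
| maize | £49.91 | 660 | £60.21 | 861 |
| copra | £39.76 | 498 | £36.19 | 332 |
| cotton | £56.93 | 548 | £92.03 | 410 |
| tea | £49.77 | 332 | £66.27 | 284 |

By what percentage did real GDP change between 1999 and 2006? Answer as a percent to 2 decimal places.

Real GDP 1999 = Nominal GDP 1999 = 49.91·660 + 39.76·498 + 56.93·548 + 49.77·332 = 100462.36.
Real GDP 2006 (at 1999 prices) = 49.91·861 + 39.76·332 + 56.93·410 + 49.77·284 = 93648.81.
Real growth = 93648.81/100462.36 − 1 = -0.0678.

-6.78%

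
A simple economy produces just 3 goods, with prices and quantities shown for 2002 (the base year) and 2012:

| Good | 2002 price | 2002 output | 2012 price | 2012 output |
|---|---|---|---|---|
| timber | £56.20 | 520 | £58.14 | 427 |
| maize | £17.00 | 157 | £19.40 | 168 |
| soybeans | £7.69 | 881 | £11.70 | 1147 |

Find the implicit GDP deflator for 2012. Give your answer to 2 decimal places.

Nominal GDP 2012 = 58.14·427 + 19.40·168 + 11.70·1147 = 41504.88.
Real GDP 2012 (at 2002 prices) = 56.20·427 + 17.00·168 + 7.69·1147 = 35673.83.
Deflator = Nominal/Real × 100 = 41504.88/35673.83 × 100 = 116.345.

116.35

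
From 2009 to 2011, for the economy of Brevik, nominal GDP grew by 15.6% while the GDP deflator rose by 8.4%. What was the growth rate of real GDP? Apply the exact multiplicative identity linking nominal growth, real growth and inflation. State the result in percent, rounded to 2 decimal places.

(1 + g_nom) = (1 + g_real)(1 + π), so g_real = 1.1560 / 1.0840 − 1 = 0.06642.

6.64%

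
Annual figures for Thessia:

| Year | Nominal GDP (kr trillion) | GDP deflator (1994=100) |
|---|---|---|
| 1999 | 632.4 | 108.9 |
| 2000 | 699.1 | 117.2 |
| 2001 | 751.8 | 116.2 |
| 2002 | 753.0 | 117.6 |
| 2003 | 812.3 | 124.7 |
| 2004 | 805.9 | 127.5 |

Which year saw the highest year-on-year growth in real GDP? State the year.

2001

2000: real = 699.1/1.172 = 596.50; growth vs 1999 (580.72) = 2.72%.
2001: real = 751.8/1.162 = 646.99; growth vs 2000 (596.50) = 8.46%.
2002: real = 753.0/1.176 = 640.31; growth vs 2001 (646.99) = -1.03%.
2003: real = 812.3/1.247 = 651.40; growth vs 2002 (640.31) = 1.73%.
2004: real = 805.9/1.275 = 632.08; growth vs 2003 (651.40) = -2.97%.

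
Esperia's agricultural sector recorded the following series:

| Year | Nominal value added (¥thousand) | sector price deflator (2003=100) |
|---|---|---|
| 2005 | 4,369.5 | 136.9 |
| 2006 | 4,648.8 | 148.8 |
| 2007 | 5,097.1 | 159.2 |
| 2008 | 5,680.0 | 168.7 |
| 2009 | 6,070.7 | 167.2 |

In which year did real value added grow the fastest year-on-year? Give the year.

2006: real = 4648.8/1.488 = 3124.19; growth vs 2005 (3191.75) = -2.12%.
2007: real = 5097.1/1.592 = 3201.70; growth vs 2006 (3124.19) = 2.48%.
2008: real = 5680.0/1.687 = 3366.92; growth vs 2007 (3201.70) = 5.16%.
2009: real = 6070.7/1.672 = 3630.80; growth vs 2008 (3366.92) = 7.84%.

2009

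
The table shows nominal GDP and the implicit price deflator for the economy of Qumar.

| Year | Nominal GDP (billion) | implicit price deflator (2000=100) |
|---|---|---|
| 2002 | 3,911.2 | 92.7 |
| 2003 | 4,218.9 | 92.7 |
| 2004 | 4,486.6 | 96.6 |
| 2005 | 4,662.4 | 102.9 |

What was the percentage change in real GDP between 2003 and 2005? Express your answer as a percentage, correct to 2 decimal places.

-0.44%

Real GDP 2003 = 4218.9/0.927 = 4551.13.
Real GDP 2005 = 4662.4/1.029 = 4531.00.
Change = 4531.00/4551.13 − 1 = -0.0044.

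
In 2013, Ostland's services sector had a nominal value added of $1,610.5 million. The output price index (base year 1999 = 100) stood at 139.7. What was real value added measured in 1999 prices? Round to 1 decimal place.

Real value added = Nominal / (output price index/100) = 1610.5 / 1.397 = 1152.83.

$1,152.8 million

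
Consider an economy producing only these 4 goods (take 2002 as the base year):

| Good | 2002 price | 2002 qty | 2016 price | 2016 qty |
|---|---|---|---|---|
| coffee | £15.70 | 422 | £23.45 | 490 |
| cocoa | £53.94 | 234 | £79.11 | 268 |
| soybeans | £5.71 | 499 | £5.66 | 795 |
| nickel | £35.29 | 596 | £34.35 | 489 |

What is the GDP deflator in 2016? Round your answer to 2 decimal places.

Nominal GDP 2016 = 23.45·490 + 79.11·268 + 5.66·795 + 34.35·489 = 53988.83.
Real GDP 2016 (at 2002 prices) = 15.70·490 + 53.94·268 + 5.71·795 + 35.29·489 = 43945.18.
Deflator = Nominal/Real × 100 = 53988.83/43945.18 × 100 = 122.855.

122.85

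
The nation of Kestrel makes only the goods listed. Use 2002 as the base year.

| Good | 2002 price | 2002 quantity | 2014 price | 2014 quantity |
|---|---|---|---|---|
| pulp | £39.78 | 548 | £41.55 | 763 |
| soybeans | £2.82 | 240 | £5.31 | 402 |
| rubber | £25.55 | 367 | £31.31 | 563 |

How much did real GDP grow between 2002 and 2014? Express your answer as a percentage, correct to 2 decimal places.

44.01%

Real GDP 2002 = Nominal GDP 2002 = 39.78·548 + 2.82·240 + 25.55·367 = 31853.09.
Real GDP 2014 (at 2002 prices) = 39.78·763 + 2.82·402 + 25.55·563 = 45870.43.
Real growth = 45870.43/31853.09 − 1 = 0.4401.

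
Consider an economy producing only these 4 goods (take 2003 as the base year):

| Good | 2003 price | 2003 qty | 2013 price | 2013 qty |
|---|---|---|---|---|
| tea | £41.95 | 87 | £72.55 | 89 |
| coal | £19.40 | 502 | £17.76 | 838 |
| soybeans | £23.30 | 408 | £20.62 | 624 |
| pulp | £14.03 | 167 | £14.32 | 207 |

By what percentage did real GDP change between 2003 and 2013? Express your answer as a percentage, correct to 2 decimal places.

Real GDP 2003 = Nominal GDP 2003 = 41.95·87 + 19.40·502 + 23.30·408 + 14.03·167 = 25237.86.
Real GDP 2013 (at 2003 prices) = 41.95·89 + 19.40·838 + 23.30·624 + 14.03·207 = 37434.16.
Real growth = 37434.16/25237.86 − 1 = 0.4833.

48.33%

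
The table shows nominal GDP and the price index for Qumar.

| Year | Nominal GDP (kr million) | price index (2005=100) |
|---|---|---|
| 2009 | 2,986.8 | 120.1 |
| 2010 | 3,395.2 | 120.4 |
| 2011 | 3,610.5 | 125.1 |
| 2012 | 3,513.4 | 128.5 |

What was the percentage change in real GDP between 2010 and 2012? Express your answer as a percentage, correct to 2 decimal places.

Real GDP 2010 = 3395.2/1.204 = 2819.93.
Real GDP 2012 = 3513.4/1.285 = 2734.16.
Change = 2734.16/2819.93 − 1 = -0.0304.

-3.04%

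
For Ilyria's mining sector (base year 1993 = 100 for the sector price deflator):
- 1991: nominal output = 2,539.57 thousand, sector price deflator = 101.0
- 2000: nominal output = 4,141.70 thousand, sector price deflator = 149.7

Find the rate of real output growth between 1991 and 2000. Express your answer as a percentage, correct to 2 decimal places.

10.03%

Deflate each year: 1991 → 2539.57/1.010 = 2514.43; 2000 → 4141.70/1.497 = 2766.67.
So real output changed by 2766.67/2514.43 − 1 = 0.1003, i.e. 10.03%.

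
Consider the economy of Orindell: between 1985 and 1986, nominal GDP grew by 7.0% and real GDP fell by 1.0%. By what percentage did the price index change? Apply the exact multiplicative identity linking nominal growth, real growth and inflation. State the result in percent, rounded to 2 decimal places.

8.08%

(1 + g_nom) = (1 + g_real)(1 + π), so π = 1.0700 / 0.9900 − 1 = 0.08081.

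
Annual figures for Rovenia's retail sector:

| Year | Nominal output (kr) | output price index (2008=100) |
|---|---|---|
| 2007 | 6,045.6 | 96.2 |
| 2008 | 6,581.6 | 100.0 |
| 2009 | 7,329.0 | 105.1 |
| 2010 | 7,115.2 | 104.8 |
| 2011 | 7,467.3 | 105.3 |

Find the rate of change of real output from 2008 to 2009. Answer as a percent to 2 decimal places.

5.95%

Real output 2008 = 6581.6/1.000 = 6581.60.
Real output 2009 = 7329.0/1.051 = 6973.36.
Change = 6973.36/6581.60 − 1 = 0.0595.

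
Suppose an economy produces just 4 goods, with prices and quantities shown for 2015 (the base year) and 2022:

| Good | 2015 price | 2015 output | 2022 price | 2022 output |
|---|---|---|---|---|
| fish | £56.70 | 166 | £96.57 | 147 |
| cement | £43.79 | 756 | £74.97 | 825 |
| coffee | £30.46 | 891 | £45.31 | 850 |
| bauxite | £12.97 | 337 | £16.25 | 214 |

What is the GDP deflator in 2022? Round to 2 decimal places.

161.41

Nominal GDP 2022 = 96.57·147 + 74.97·825 + 45.31·850 + 16.25·214 = 118037.04.
Real GDP 2022 (at 2015 prices) = 56.70·147 + 43.79·825 + 30.46·850 + 12.97·214 = 73128.23.
Deflator = Nominal/Real × 100 = 118037.04/73128.23 × 100 = 161.411.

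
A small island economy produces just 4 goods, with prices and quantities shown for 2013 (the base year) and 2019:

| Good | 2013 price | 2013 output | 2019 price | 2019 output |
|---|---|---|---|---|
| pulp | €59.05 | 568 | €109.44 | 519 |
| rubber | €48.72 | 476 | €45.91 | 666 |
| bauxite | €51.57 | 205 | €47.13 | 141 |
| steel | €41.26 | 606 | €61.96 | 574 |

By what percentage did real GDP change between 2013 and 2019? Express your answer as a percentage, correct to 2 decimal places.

1.89%

Real GDP 2013 = Nominal GDP 2013 = 59.05·568 + 48.72·476 + 51.57·205 + 41.26·606 = 92306.53.
Real GDP 2019 (at 2013 prices) = 59.05·519 + 48.72·666 + 51.57·141 + 41.26·574 = 94049.08.
Real growth = 94049.08/92306.53 − 1 = 0.0189.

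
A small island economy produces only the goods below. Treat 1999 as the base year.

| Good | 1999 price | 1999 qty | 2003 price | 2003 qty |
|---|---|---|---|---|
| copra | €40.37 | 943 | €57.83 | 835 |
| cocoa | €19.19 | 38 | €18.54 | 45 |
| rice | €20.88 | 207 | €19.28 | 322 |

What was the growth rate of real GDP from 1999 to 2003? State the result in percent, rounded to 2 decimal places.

Real GDP 1999 = Nominal GDP 1999 = 40.37·943 + 19.19·38 + 20.88·207 = 43120.29.
Real GDP 2003 (at 1999 prices) = 40.37·835 + 19.19·45 + 20.88·322 = 41295.86.
Real growth = 41295.86/43120.29 − 1 = -0.0423.

-4.23%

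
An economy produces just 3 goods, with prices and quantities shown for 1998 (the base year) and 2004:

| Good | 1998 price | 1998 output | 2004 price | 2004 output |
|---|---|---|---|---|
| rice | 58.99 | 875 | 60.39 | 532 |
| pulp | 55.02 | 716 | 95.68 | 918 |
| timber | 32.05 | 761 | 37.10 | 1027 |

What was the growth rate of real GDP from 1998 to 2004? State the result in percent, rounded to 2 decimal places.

Real GDP 1998 = Nominal GDP 1998 = 58.99·875 + 55.02·716 + 32.05·761 = 115400.62.
Real GDP 2004 (at 1998 prices) = 58.99·532 + 55.02·918 + 32.05·1027 = 114806.39.
Real growth = 114806.39/115400.62 − 1 = -0.0051.

-0.51%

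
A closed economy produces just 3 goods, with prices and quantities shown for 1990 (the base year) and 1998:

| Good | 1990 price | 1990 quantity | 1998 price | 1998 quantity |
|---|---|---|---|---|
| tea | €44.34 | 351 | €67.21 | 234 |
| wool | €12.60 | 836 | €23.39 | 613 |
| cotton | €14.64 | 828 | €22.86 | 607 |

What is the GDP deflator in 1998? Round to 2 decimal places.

162.83

Nominal GDP 1998 = 67.21·234 + 23.39·613 + 22.86·607 = 43941.23.
Real GDP 1998 (at 1990 prices) = 44.34·234 + 12.60·613 + 14.64·607 = 26985.84.
Deflator = Nominal/Real × 100 = 43941.23/26985.84 × 100 = 162.831.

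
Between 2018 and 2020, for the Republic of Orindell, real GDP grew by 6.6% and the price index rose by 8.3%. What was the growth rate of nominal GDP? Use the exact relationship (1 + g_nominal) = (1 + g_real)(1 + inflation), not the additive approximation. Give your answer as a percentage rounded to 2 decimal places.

15.45%

(1 + g_nom) = (1 + g_real)(1 + π) = 1.0660 × 1.0830 = 1.15448.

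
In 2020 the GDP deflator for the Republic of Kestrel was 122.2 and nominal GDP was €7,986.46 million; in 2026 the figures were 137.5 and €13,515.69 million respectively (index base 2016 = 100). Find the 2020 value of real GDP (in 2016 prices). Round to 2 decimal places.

Real GDP = Nominal / (GDP deflator/100) = 7986.46 / 1.222 = 6535.56.

€6,535.56 million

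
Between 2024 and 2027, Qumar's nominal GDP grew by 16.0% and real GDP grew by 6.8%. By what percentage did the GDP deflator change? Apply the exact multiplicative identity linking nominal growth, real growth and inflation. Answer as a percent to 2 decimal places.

8.61%

(1 + g_nom) = (1 + g_real)(1 + π), so π = 1.1600 / 1.0680 − 1 = 0.08614.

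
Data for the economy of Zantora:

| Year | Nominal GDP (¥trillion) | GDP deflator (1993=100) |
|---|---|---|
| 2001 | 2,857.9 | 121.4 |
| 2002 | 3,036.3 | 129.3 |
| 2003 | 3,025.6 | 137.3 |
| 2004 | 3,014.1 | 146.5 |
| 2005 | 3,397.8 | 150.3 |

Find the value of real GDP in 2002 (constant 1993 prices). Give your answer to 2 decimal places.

Real GDP 2002 = 3036.3 / 1.293 = 2348.26.

¥2,348.26 trillion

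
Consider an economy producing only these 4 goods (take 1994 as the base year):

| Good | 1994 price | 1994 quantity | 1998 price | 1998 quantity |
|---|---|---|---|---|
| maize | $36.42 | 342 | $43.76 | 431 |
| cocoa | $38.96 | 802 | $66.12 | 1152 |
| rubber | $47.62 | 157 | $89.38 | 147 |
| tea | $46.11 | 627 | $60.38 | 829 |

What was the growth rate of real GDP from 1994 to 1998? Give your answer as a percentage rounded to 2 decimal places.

32.11%

Real GDP 1994 = Nominal GDP 1994 = 36.42·342 + 38.96·802 + 47.62·157 + 46.11·627 = 80088.87.
Real GDP 1998 (at 1994 prices) = 36.42·431 + 38.96·1152 + 47.62·147 + 46.11·829 = 105804.27.
Real growth = 105804.27/80088.87 − 1 = 0.3211.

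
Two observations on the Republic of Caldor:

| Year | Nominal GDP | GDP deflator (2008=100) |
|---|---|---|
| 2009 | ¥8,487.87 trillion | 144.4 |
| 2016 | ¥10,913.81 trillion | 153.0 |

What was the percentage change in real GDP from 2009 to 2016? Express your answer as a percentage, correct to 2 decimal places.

21.35%

Real GDP 2009 = 8487.87 / 1.444 = 5878.03.
Real GDP 2016 = 10913.81 / 1.530 = 7133.21.
Real growth = 7133.21 / 5878.03 − 1 = 0.2135.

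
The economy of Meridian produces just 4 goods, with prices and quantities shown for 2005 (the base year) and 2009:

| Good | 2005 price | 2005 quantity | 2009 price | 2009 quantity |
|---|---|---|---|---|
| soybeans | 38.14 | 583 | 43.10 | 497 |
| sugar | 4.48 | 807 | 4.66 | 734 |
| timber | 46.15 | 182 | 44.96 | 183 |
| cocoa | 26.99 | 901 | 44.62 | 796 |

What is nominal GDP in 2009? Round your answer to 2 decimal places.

Nominal GDP 2009 = Σ (p_2009 × q_2009) = 43.10·497 + 4.66·734 + 44.96·183 + 44.62·796 = 68586.34.

68586.34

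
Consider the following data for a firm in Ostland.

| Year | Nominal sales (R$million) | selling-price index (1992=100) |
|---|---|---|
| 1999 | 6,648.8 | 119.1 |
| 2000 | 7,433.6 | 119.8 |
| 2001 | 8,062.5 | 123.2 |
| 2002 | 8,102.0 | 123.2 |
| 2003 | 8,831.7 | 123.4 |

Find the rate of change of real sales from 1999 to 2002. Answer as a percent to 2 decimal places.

Real sales 1999 = 6648.8/1.191 = 5582.54.
Real sales 2002 = 8102.0/1.232 = 6576.30.
Change = 6576.30/5582.54 − 1 = 0.1780.

17.80%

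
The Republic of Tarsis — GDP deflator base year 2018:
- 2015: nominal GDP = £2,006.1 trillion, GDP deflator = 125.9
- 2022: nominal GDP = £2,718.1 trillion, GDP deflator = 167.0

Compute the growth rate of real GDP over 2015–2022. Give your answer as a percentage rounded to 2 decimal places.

2.15%

Real GDP 2015 = 2006.1 / 1.259 = 1593.41.
Real GDP 2022 = 2718.1 / 1.670 = 1627.60.
Real growth = 1627.60 / 1593.41 − 1 = 0.0215.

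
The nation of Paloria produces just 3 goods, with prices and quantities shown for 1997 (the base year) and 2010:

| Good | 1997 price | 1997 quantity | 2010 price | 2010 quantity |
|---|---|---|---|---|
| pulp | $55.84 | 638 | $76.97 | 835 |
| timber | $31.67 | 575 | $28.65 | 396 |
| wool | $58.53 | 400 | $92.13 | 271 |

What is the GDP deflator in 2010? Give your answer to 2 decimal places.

134.06

Nominal GDP 2010 = 76.97·835 + 28.65·396 + 92.13·271 = 100582.58.
Real GDP 2010 (at 1997 prices) = 55.84·835 + 31.67·396 + 58.53·271 = 75029.35.
Deflator = Nominal/Real × 100 = 100582.58/75029.35 × 100 = 134.058.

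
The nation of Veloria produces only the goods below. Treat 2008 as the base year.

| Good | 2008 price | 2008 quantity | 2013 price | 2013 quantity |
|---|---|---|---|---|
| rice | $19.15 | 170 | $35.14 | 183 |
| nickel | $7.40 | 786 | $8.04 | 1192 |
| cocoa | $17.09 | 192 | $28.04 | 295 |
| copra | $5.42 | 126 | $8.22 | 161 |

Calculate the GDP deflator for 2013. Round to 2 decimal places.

140.41

Nominal GDP 2013 = 35.14·183 + 8.04·1192 + 28.04·295 + 8.22·161 = 25609.52.
Real GDP 2013 (at 2008 prices) = 19.15·183 + 7.40·1192 + 17.09·295 + 5.42·161 = 18239.42.
Deflator = Nominal/Real × 100 = 25609.52/18239.42 × 100 = 140.408.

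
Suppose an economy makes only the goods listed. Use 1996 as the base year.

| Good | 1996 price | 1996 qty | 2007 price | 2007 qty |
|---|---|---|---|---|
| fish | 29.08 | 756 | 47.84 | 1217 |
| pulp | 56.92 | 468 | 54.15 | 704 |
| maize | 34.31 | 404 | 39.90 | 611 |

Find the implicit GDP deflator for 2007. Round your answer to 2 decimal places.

Nominal GDP 2007 = 47.84·1217 + 54.15·704 + 39.90·611 = 120721.78.
Real GDP 2007 (at 1996 prices) = 29.08·1217 + 56.92·704 + 34.31·611 = 96425.45.
Deflator = Nominal/Real × 100 = 120721.78/96425.45 × 100 = 125.197.

125.20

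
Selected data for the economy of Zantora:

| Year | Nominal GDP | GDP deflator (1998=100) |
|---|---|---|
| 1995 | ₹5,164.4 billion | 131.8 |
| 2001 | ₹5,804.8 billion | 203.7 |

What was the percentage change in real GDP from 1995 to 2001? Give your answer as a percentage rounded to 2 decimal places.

-27.27%

Deflate each year: 1995 → 5164.4/1.318 = 3918.36; 2001 → 5804.8/2.037 = 2849.68.
So real GDP changed by 2849.68/3918.36 − 1 = -0.2727, i.e. -27.27%.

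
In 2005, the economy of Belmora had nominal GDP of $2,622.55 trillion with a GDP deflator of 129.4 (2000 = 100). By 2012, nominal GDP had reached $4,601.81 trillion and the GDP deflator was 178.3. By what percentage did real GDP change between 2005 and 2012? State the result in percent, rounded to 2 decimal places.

27.35%

Real GDP 2005 = 2622.55 / 1.294 = 2026.70.
Real GDP 2012 = 4601.81 / 1.783 = 2580.94.
Real growth = 2580.94 / 2026.70 − 1 = 0.2735.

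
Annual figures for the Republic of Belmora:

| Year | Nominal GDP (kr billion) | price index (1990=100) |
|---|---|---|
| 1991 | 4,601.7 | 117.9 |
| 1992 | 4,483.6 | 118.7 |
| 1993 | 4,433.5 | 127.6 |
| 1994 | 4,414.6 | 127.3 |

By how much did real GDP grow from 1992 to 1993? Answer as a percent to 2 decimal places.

Real GDP 1992 = 4483.6/1.187 = 3777.25.
Real GDP 1993 = 4433.5/1.276 = 3474.53.
Change = 3474.53/3777.25 − 1 = -0.0801.

-8.01%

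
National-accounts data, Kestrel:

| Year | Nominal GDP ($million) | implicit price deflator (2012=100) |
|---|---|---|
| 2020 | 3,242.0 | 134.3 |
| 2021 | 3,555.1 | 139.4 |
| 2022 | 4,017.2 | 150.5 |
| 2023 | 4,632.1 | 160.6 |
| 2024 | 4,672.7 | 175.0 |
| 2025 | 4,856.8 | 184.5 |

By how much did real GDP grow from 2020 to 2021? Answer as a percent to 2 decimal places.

Real GDP 2020 = 3242.0/1.343 = 2414.00.
Real GDP 2021 = 3555.1/1.394 = 2550.29.
Change = 2550.29/2414.00 − 1 = 0.0565.

5.65%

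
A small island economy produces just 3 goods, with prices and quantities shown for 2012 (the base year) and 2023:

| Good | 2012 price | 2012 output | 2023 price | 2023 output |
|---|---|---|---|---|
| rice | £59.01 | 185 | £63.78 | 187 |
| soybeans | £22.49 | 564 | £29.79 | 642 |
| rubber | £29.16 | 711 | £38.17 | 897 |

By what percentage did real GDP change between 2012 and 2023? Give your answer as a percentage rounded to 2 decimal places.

Real GDP 2012 = Nominal GDP 2012 = 59.01·185 + 22.49·564 + 29.16·711 = 44333.97.
Real GDP 2023 (at 2012 prices) = 59.01·187 + 22.49·642 + 29.16·897 = 51629.97.
Real growth = 51629.97/44333.97 − 1 = 0.1646.

16.46%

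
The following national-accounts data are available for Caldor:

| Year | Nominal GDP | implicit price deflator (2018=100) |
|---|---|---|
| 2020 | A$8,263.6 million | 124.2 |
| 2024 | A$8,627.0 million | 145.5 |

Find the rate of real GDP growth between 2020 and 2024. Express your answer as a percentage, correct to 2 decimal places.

Deflate each year: 2020 → 8263.6/1.242 = 6653.46; 2024 → 8627.0/1.455 = 5929.21.
So real GDP changed by 5929.21/6653.46 − 1 = -0.1089, i.e. -10.89%.

-10.89%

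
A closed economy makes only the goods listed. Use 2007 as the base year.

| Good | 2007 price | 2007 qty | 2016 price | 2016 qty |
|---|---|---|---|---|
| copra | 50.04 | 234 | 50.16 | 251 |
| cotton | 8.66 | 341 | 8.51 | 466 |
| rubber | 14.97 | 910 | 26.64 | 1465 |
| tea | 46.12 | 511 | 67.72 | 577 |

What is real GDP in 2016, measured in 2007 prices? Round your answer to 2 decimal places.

65137.89

Real GDP 2016 = Σ (p_2007 × q_2016) = 50.04·251 + 8.66·466 + 14.97·1465 + 46.12·577 = 65137.89.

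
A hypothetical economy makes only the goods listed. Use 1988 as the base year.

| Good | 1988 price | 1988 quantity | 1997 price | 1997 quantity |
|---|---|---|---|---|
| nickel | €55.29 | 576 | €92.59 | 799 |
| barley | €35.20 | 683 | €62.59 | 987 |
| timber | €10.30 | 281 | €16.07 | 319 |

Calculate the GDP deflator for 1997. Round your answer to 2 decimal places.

Nominal GDP 1997 = 92.59·799 + 62.59·987 + 16.07·319 = 140882.07.
Real GDP 1997 (at 1988 prices) = 55.29·799 + 35.20·987 + 10.30·319 = 82204.81.
Deflator = Nominal/Real × 100 = 140882.07/82204.81 × 100 = 171.379.

171.38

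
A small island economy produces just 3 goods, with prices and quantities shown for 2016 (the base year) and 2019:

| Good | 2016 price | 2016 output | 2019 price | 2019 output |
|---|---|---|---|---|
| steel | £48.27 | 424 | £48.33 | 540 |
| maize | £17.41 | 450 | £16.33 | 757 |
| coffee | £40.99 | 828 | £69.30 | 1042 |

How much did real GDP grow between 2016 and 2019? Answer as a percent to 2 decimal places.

31.68%

Real GDP 2016 = Nominal GDP 2016 = 48.27·424 + 17.41·450 + 40.99·828 = 62240.70.
Real GDP 2019 (at 2016 prices) = 48.27·540 + 17.41·757 + 40.99·1042 = 81956.75.
Real growth = 81956.75/62240.70 − 1 = 0.3168.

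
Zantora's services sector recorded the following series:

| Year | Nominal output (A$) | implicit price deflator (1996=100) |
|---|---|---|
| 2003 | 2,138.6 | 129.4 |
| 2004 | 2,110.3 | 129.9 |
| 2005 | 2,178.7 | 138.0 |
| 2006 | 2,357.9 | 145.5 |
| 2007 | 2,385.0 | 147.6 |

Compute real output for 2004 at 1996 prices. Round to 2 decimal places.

Real output 2004 = 2110.3 / 1.299 = 1624.56.

A$1,624.56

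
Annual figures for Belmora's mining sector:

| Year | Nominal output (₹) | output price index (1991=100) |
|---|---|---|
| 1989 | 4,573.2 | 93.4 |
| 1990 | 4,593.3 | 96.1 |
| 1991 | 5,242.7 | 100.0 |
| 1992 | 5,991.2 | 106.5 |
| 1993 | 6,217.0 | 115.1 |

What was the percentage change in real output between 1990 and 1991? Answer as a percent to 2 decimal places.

Real output 1990 = 4593.3/0.961 = 4779.71.
Real output 1991 = 5242.7/1.000 = 5242.70.
Change = 5242.70/4779.71 − 1 = 0.0969.

9.69%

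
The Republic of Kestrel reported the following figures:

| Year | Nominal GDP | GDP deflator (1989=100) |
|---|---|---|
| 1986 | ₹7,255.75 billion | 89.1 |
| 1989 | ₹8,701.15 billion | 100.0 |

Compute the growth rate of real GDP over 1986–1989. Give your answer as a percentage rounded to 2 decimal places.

Deflate each year: 1986 → 7255.75/0.891 = 8143.38; 1989 → 8701.15/1.000 = 8701.15.
So real GDP changed by 8701.15/8143.38 − 1 = 0.0685, i.e. 6.85%.

6.85%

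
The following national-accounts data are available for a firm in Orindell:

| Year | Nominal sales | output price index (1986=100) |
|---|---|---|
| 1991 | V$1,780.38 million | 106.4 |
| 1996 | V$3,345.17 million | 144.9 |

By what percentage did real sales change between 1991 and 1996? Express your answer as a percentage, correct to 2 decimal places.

37.97%

Deflate each year: 1991 → 1780.38/1.064 = 1673.29; 1996 → 3345.17/1.449 = 2308.61.
So real sales changed by 2308.61/1673.29 − 1 = 0.3797, i.e. 37.97%.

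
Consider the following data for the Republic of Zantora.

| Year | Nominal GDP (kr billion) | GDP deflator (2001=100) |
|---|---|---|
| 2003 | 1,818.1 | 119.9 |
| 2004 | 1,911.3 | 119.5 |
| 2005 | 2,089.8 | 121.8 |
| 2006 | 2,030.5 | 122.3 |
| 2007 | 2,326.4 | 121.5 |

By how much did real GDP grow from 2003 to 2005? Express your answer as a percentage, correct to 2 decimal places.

13.15%

Real GDP 2003 = 1818.1/1.199 = 1516.35.
Real GDP 2005 = 2089.8/1.218 = 1715.76.
Change = 1715.76/1516.35 − 1 = 0.1315.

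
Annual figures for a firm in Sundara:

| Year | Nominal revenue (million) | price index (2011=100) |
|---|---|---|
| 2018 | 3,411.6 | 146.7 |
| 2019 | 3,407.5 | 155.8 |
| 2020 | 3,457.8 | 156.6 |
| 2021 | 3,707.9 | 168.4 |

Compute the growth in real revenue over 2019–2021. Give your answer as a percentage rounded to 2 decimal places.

0.67%

Real revenue 2019 = 3407.5/1.558 = 2187.10.
Real revenue 2021 = 3707.9/1.684 = 2201.84.
Change = 2201.84/2187.10 − 1 = 0.0067.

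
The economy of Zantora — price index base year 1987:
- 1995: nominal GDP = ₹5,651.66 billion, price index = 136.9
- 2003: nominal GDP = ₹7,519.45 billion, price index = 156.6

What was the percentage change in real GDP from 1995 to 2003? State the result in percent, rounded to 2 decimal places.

Real GDP 1995 = 5651.66 / 1.369 = 4128.31.
Real GDP 2003 = 7519.45 / 1.566 = 4801.69.
Real growth = 4801.69 / 4128.31 − 1 = 0.1631.

16.31%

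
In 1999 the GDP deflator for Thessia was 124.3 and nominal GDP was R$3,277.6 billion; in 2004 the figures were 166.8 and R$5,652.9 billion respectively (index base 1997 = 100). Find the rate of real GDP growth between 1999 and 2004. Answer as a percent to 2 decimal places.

28.53%

Real GDP 1999 = 3277.6 / 1.243 = 2636.85.
Real GDP 2004 = 5652.9 / 1.668 = 3389.03.
Real growth = 3389.03 / 2636.85 − 1 = 0.2853.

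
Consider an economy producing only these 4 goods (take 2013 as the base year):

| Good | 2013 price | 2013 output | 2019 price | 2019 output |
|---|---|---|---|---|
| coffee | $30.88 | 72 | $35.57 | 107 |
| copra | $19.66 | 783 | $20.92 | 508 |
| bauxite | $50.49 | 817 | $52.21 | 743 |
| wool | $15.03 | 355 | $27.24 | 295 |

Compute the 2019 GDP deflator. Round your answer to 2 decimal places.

Nominal GDP 2019 = 35.57·107 + 20.92·508 + 52.21·743 + 27.24·295 = 61261.18.
Real GDP 2019 (at 2013 prices) = 30.88·107 + 19.66·508 + 50.49·743 + 15.03·295 = 55239.36.
Deflator = Nominal/Real × 100 = 61261.18/55239.36 × 100 = 110.901.

110.90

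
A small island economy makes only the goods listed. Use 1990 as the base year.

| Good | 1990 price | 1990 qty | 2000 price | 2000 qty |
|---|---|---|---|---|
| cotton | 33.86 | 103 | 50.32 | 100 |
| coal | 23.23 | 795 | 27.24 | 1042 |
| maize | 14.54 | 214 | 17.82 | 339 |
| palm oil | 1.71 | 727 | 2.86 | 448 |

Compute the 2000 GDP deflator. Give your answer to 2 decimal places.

Nominal GDP 2000 = 50.32·100 + 27.24·1042 + 17.82·339 + 2.86·448 = 40738.34.
Real GDP 2000 (at 1990 prices) = 33.86·100 + 23.23·1042 + 14.54·339 + 1.71·448 = 33286.80.
Deflator = Nominal/Real × 100 = 40738.34/33286.80 × 100 = 122.386.

122.39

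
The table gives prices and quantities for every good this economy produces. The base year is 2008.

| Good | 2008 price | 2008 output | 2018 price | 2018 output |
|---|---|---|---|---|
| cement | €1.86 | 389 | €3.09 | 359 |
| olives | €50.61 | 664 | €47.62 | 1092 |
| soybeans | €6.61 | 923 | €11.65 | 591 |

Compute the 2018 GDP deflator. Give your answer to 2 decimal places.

100.26

Nominal GDP 2018 = 3.09·359 + 47.62·1092 + 11.65·591 = 59995.50.
Real GDP 2018 (at 2008 prices) = 1.86·359 + 50.61·1092 + 6.61·591 = 59840.37.
Deflator = Nominal/Real × 100 = 59995.50/59840.37 × 100 = 100.259.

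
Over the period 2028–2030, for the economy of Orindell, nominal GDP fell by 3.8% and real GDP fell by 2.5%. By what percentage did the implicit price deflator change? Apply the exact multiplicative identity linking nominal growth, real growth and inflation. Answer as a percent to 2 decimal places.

-1.33%

(1 + g_nom) = (1 + g_real)(1 + π), so π = 0.9620 / 0.9750 − 1 = -0.01333.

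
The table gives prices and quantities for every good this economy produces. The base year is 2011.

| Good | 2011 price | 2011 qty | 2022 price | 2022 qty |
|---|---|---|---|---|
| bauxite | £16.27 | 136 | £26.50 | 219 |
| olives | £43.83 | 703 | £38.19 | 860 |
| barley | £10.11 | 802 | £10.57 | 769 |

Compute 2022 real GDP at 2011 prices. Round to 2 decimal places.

Real GDP 2022 = Σ (p_2011 × q_2022) = 16.27·219 + 43.83·860 + 10.11·769 = 49031.52.

£49031.52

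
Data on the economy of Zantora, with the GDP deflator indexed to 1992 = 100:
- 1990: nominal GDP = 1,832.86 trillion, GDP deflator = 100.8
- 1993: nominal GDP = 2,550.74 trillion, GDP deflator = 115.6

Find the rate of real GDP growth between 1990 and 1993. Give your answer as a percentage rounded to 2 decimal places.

21.35%

Real GDP 1990 = 1832.86 / 1.008 = 1818.31.
Real GDP 1993 = 2550.74 / 1.156 = 2206.52.
Real growth = 2206.52 / 1818.31 − 1 = 0.2135.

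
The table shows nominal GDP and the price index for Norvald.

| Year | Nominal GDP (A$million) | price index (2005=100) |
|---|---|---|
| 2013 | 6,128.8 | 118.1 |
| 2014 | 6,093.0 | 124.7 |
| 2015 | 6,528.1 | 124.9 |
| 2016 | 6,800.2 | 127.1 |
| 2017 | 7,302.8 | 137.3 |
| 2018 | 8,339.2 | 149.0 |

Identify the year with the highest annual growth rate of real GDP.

2015

2014: real = 6093.0/1.247 = 4886.13; growth vs 2013 (5189.50) = -5.85%.
2015: real = 6528.1/1.249 = 5226.66; growth vs 2014 (4886.13) = 6.97%.
2016: real = 6800.2/1.271 = 5350.28; growth vs 2015 (5226.66) = 2.37%.
2017: real = 7302.8/1.373 = 5318.86; growth vs 2016 (5350.28) = -0.59%.
2018: real = 8339.2/1.490 = 5596.78; growth vs 2017 (5318.86) = 5.23%.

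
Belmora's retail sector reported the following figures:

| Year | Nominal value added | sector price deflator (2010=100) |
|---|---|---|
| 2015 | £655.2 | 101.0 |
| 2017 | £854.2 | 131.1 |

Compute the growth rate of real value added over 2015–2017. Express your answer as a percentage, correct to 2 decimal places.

Real value added 2015 = 655.2 / 1.010 = 648.71.
Real value added 2017 = 854.2 / 1.311 = 651.56.
Real growth = 651.56 / 648.71 − 1 = 0.0044.

0.44%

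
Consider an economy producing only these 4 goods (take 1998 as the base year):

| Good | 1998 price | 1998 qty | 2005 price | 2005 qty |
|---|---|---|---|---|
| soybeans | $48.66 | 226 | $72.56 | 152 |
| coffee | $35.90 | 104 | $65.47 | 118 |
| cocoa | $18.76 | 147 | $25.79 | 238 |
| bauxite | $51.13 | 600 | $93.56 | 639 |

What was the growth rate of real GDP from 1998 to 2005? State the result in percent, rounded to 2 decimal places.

1.25%

Real GDP 1998 = Nominal GDP 1998 = 48.66·226 + 35.90·104 + 18.76·147 + 51.13·600 = 48166.48.
Real GDP 2005 (at 1998 prices) = 48.66·152 + 35.90·118 + 18.76·238 + 51.13·639 = 48769.47.
Real growth = 48769.47/48166.48 − 1 = 0.0125.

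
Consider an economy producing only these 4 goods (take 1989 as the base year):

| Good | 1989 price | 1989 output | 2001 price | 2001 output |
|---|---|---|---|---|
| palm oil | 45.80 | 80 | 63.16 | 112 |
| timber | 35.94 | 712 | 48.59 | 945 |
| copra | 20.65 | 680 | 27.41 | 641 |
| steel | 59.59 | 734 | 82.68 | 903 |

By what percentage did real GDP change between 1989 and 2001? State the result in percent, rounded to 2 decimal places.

21.95%

Real GDP 1989 = Nominal GDP 1989 = 45.80·80 + 35.94·712 + 20.65·680 + 59.59·734 = 87034.34.
Real GDP 2001 (at 1989 prices) = 45.80·112 + 35.94·945 + 20.65·641 + 59.59·903 = 106139.32.
Real growth = 106139.32/87034.34 − 1 = 0.2195.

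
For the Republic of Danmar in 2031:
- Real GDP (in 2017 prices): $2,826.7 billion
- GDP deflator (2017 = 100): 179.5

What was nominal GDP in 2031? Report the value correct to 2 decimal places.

Nominal GDP = Real × (GDP deflator/100) = 2826.7 × 1.795 = 5073.93.

$5,073.93 billion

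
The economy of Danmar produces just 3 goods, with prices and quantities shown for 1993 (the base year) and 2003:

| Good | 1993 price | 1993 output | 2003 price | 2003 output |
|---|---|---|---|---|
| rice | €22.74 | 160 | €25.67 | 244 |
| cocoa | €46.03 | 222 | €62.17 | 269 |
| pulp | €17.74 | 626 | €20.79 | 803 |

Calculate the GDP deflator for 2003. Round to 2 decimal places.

123.33

Nominal GDP 2003 = 25.67·244 + 62.17·269 + 20.79·803 = 39681.58.
Real GDP 2003 (at 1993 prices) = 22.74·244 + 46.03·269 + 17.74·803 = 32175.85.
Deflator = Nominal/Real × 100 = 39681.58/32175.85 × 100 = 123.327.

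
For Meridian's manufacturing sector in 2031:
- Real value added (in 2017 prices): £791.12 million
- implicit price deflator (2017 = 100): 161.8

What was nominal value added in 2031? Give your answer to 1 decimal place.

£1,280.0 million

Nominal value added = Real × (implicit price deflator/100) = 791.12 × 1.618 = 1280.03.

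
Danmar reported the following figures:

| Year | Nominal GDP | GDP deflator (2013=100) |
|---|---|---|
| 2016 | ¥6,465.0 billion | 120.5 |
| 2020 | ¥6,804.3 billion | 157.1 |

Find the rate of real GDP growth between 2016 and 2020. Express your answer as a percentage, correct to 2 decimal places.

Deflate each year: 2016 → 6465.0/1.205 = 5365.15; 2020 → 6804.3/1.571 = 4331.19.
So real GDP changed by 4331.19/5365.15 − 1 = -0.1927, i.e. -19.27%.

-19.27%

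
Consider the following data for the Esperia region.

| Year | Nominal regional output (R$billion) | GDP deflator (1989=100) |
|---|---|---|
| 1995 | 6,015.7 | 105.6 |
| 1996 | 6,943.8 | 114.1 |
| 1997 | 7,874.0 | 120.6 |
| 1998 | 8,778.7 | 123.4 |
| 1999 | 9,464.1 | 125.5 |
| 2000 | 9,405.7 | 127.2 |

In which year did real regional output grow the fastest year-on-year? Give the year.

1996: real = 6943.8/1.141 = 6085.71; growth vs 1995 (5696.69) = 6.83%.
1997: real = 7874.0/1.206 = 6529.02; growth vs 1996 (6085.71) = 7.28%.
1998: real = 8778.7/1.234 = 7114.02; growth vs 1997 (6529.02) = 8.96%.
1999: real = 9464.1/1.255 = 7541.12; growth vs 1998 (7114.02) = 6.00%.
2000: real = 9405.7/1.272 = 7394.42; growth vs 1999 (7541.12) = -1.95%.

1998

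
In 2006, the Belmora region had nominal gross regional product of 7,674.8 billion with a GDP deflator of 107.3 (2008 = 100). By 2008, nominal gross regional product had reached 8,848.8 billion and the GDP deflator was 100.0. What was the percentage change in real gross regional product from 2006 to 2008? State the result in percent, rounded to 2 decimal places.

23.71%

Real gross regional product 2006 = 7674.8 / 1.073 = 7152.66.
Real gross regional product 2008 = 8848.8 / 1.000 = 8848.80.
Real growth = 8848.80 / 7152.66 − 1 = 0.2371.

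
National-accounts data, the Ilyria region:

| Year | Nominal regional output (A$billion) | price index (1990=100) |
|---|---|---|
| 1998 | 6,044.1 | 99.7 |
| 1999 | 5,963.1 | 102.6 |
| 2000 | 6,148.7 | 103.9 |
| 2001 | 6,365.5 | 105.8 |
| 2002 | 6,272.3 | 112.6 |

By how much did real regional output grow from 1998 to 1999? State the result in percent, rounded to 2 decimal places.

Real regional output 1998 = 6044.1/0.997 = 6062.29.
Real regional output 1999 = 5963.1/1.026 = 5811.99.
Change = 5811.99/6062.29 − 1 = -0.0413.

-4.13%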